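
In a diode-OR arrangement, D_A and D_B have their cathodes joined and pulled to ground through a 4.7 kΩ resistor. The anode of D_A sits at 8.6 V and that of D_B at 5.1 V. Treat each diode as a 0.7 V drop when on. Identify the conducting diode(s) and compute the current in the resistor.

Only D_A conducts; I_R ≈ 1.7 mA

Assume both conduct. Then node N would need to be at both 8.6−0.7 = 7.9 V and 5.1−0.7 = 4.4 V, which is impossible.
Assume only D_A conducts: V_N = 8.6 − 0.7 = 7.9 V, so I_R = 7.9/4.7 = 1.68 mA.
Check D_B: its anode-to-cathode voltage is 5.1 − 7.9 = -2.8 V < 0.7 V, so it is off. The assumption is consistent.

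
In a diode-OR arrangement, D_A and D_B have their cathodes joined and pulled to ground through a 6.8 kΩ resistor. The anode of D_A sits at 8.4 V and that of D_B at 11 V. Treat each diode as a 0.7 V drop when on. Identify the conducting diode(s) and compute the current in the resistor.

Assume both conduct. Then node N would need to be at both 8.4−0.7 = 7.7 V and 11−0.7 = 10.3 V, which is impossible.
Assume only D_B conducts: V_N = 11 − 0.7 = 10.3 V, so I_R = 10.3/6.8 = 1.51 mA.
Check D_A: its anode-to-cathode voltage is 8.4 − 10.3 = -1.9 V < 0.7 V, so it is off. The assumption is consistent.

Only D_B conducts; I_R ≈ 1.5 mA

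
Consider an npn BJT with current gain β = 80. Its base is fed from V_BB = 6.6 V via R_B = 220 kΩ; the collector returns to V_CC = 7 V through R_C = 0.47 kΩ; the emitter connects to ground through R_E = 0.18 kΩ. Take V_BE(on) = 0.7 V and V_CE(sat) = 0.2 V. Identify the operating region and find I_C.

active; I_C ≈ 2 mA

Assume active. Base-emitter loop: I_B = (V_BB − V_BE)/(R_B + (β+1)R_E) = (6.6 − 0.7)/(220 + 81×0.18) = 0.0252 mA.
I_C = β·I_B = 80×0.0252 = 2.01 mA.
V_CE = V_CC − I_C·R_C − I_E·R_E = 7 − 2.01×0.47 − 2.04×0.18 = 5.69 V > V_CE(sat), so the active-region assumption holds.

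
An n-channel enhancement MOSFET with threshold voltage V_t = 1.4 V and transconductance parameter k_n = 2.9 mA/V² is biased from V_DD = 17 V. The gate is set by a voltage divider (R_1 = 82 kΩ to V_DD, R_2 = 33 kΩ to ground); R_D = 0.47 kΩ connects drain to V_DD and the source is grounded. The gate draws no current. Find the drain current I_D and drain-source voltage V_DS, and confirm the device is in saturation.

V_G = V_DD·R_2/(R_1+R_2) = 17×33/115 = 4.88 V. With the source grounded, V_GS = V_G = 4.88 V.
Assume saturation: I_D = (k_n/2)(V_GS − V_t)² = (2.9/2)×(4.88 − 1.4)² = 1.45×3.48² = 17.5 mA.
V_DS = V_DD − I_D·R_D = 17 − 17.5×0.47 = 8.76 V.
Saturation requires V_DS ≥ V_GS − V_t = 3.48 V; 8.76 ≥ 3.48 ✓.

I_D ≈ 18 mA, V_DS ≈ 8.8 V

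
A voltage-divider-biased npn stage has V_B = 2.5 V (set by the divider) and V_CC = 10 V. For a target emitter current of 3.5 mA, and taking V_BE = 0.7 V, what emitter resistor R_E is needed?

R_E ≈ 0.51 kΩ

V_E = V_B − V_BE = 2.5 − 0.7 = 1.8 V.
R_E = V_E / I_E = 1.8 / 3.5 = 0.514 kΩ.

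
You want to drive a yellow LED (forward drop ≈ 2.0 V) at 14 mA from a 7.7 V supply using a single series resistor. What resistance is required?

R ≈ 0.41 kΩ

The resistor drops V_S − V_D = 7.7 − 2.0 = 5.7 V at 14 mA.
R = 5.7 V / 14 mA = 0.407 kΩ.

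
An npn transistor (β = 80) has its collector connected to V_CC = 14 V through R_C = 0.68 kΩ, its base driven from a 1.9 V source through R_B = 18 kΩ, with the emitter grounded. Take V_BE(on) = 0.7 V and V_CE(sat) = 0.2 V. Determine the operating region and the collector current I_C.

active; I_C ≈ 5.3 mA

Assume active. Base-emitter loop: I_B = (V_BB − V_BE)/R_B = (1.9 − 0.7)/18 = 0.0667 mA.
I_C = β·I_B = 80×0.0667 = 5.33 mA.
V_CE = V_CC − I_C·R_C = 14 − 5.33×0.68 = 10.4 V > V_CE(sat), so the active-region assumption holds.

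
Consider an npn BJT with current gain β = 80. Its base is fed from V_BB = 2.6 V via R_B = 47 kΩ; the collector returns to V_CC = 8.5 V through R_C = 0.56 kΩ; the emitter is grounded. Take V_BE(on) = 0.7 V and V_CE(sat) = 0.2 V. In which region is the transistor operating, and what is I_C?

active; I_C ≈ 3.2 mA

Assume active. Base-emitter loop: I_B = (V_BB − V_BE)/R_B = (2.6 − 0.7)/47 = 0.0404 mA.
I_C = β·I_B = 80×0.0404 = 3.23 mA.
V_CE = V_CC − I_C·R_C = 8.5 − 3.23×0.56 = 6.69 V > V_CE(sat), so the active-region assumption holds.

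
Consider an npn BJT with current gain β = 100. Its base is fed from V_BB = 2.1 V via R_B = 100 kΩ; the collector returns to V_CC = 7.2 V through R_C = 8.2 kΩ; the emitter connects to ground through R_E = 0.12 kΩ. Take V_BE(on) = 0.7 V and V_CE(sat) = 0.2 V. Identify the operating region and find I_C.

Assume active: I_B = (2.1 − 0.7)/(100 + 101×0.12) = 0.0125 mA, I_C = β·I_B = 1.25 mA.
Then V_CE = 7.2 − 1.25×8.2 − 1.26×0.12 = -3.19 V < 0.2 V — the active assumption fails.
Re-solve with V_CE = 0.2 V. KCL at the emitter: V_E/R_E = (V_BB−0.7−V_E)/R_B + (V_CC−0.2−V_E)/R_C, giving V_E = 0.102 V.
I_C = (V_CC − 0.2 − V_E)/R_C = (7 − 0.102)/8.2 = 0.841 mA.
Check: I_B = (1.4 − 0.102)/100 = 0.013 mA, and β·I_B = 1.3 mA > I_C, confirming saturation.

saturation; I_C ≈ 0.84 mA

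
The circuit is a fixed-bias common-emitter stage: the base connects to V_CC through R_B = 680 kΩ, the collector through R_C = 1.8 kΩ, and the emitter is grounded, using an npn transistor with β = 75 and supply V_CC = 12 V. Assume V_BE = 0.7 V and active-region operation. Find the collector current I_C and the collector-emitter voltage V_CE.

Base loop: V_CC = I_B·R_B + V_BE, so I_B = (12 − 0.7)/680 kΩ = 0.0166 mA.
In the active region I_C = β·I_B = 75 × 0.0166 = 1.25 mA.
Collector loop: V_CE = V_CC − I_C·R_C = 12 − 1.25×1.8 = 9.76 V.
Since V_CE = 9.76 V > V_CE(sat) ≈ 0.2 V, the transistor is in the active region as assumed.

I_C ≈ 1.2 mA, V_CE ≈ 9.8 V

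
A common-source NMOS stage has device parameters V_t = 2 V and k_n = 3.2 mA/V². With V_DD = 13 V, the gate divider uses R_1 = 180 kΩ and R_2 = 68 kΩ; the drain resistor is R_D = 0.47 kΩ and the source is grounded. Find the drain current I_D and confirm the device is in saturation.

I_D ≈ 3.9 mA

V_G = V_DD·R_2/(R_1+R_2) = 13×68/248 = 3.56 V. With the source grounded, V_GS = V_G = 3.56 V.
Assume saturation: I_D = (k_n/2)(V_GS − V_t)² = (3.2/2)×(3.56 − 2)² = 1.6×1.56² = 3.92 mA.
V_DS = V_DD − I_D·R_D = 13 − 3.92×0.47 = 11.2 V.
Saturation requires V_DS ≥ V_GS − V_t = 1.56 V; 11.2 ≥ 1.56 ✓.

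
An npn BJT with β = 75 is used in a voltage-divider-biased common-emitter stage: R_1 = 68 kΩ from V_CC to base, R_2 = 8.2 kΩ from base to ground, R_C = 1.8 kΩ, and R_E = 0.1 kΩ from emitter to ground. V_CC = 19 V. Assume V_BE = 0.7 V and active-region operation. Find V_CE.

V_CE ≈ 6.1 V

Thevenize the base divider: V_Th = V_CC·R_2/(R_1+R_2) = 19×8.2/76.2 = 2.04 V, R_Th = R_1‖R_2 = 7.32 kΩ.
Base-emitter loop: V_Th = I_B·R_Th + V_BE + (β+1)I_B·R_E, so I_B = (2.04 − 0.7) / (7.32 + 76×0.1) = 0.0901 mA.
I_C = β·I_B = 75×0.0901 = 6.76 mA, and I_E = (β+1)I_B = 6.85 mA.
V_CE = V_CC − I_C·R_C − I_E·R_E = 19 − 6.76×1.8 − 6.85×0.1 = 6.15 V.
V_CE = 6.15 V > 0.2 V confirms active-region operation.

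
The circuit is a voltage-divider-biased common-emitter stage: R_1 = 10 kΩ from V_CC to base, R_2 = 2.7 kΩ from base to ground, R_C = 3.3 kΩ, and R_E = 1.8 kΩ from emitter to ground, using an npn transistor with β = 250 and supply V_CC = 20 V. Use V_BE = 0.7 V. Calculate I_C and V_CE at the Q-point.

I_C ≈ 2 mA, V_CE ≈ 10 V

Thevenize the base divider: V_Th = V_CC·R_2/(R_1+R_2) = 20×2.7/12.7 = 4.25 V, R_Th = R_1‖R_2 = 2.13 kΩ.
Base-emitter loop: V_Th = I_B·R_Th + V_BE + (β+1)I_B·R_E, so I_B = (4.25 − 0.7) / (2.13 + 251×1.8) = 0.00782 mA.
I_C = β·I_B = 250×0.00782 = 1.96 mA, and I_E = (β+1)I_B = 1.96 mA.
V_CE = V_CC − I_C·R_C − I_E·R_E = 20 − 1.96×3.3 − 1.96×1.8 = 10 V.
V_CE = 10 V > 0.2 V confirms active-region operation.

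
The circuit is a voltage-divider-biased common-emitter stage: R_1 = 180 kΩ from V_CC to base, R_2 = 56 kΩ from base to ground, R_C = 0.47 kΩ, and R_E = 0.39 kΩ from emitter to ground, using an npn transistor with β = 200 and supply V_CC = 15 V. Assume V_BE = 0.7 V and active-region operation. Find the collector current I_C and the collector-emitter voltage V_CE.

I_C ≈ 4.7 mA, V_CE ≈ 11 V

Thevenize the base divider: V_Th = V_CC·R_2/(R_1+R_2) = 15×56/236 = 3.56 V, R_Th = R_1‖R_2 = 42.7 kΩ.
Base-emitter loop: V_Th = I_B·R_Th + V_BE + (β+1)I_B·R_E, so I_B = (3.56 − 0.7) / (42.7 + 201×0.39) = 0.0236 mA.
I_C = β·I_B = 200×0.0236 = 4.72 mA, and I_E = (β+1)I_B = 4.75 mA.
V_CE = V_CC − I_C·R_C − I_E·R_E = 15 − 4.72×0.47 − 4.75×0.39 = 10.9 V.
V_CE = 10.9 V > 0.2 V confirms active-region operation.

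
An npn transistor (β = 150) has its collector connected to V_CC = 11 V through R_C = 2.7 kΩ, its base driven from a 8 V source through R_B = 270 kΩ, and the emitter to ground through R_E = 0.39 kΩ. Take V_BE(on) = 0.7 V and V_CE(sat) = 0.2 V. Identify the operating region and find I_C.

active; I_C ≈ 3.3 mA

Assume active. Base-emitter loop: I_B = (V_BB − V_BE)/(R_B + (β+1)R_E) = (8 − 0.7)/(270 + 151×0.39) = 0.0222 mA.
I_C = β·I_B = 150×0.0222 = 3.33 mA.
V_CE = V_CC − I_C·R_C − I_E·R_E = 11 − 3.33×2.7 − 3.35×0.39 = 0.704 V > V_CE(sat), so the active-region assumption holds.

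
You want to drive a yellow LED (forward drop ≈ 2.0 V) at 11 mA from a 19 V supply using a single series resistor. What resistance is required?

The resistor drops V_S − V_D = 19 − 2.0 = 17 V at 11 mA.
R = 17 V / 11 mA = 1.55 kΩ.

R ≈ 1.5 kΩ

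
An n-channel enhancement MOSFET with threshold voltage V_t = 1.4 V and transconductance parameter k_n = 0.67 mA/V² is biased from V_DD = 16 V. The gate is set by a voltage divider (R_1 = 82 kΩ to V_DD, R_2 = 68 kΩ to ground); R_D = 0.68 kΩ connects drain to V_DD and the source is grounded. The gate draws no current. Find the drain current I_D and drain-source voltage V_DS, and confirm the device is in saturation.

V_G = V_DD·R_2/(R_1+R_2) = 16×68/150 = 7.25 V. With the source grounded, V_GS = V_G = 7.25 V.
Assume saturation: I_D = (k_n/2)(V_GS − V_t)² = (0.67/2)×(7.25 − 1.4)² = 0.335×5.85² = 11.5 mA.
V_DS = V_DD − I_D·R_D = 16 − 11.5×0.68 = 8.2 V.
Saturation requires V_DS ≥ V_GS − V_t = 5.85 V; 8.2 ≥ 5.85 ✓.

I_D ≈ 11 mA, V_DS ≈ 8.2 V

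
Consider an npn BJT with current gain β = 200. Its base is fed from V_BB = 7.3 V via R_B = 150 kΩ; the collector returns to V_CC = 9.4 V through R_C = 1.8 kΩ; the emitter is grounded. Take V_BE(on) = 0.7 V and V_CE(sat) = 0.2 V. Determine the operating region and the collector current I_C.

Assume active: I_B = (7.3 − 0.7)/150 = 0.044 mA, giving I_C = β·I_B = 8.8 mA.
But then V_CE = 9.4 − 8.8×1.8 = -6.44 V < V_CE(sat) = 0.2 V — impossible in the active region.
So the transistor is saturated. With V_CE = 0.2 V, I_C = (V_CC − 0.2)/R_C = 9.2/1.8 = 5.11 mA.
Check: β·I_B = 8.8 mA > I_C = 5.11 mA, confirming saturation.

saturation; I_C ≈ 5.1 mA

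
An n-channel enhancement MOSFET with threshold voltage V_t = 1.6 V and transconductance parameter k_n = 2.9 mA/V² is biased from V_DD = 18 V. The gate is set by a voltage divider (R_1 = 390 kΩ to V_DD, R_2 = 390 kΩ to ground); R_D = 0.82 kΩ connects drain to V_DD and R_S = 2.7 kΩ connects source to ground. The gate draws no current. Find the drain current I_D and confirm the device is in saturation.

V_G = V_DD·R_2/(R_1+R_2) = 18×390/780 = 9 V.
Assume saturation: I_D = (k_n/2)(V_GS − V_t)² with V_GS = V_G − I_D·R_S = 9 − 2.7·I_D.
Substituting gives 10.6·I_D² − 58.9·I_D + 79.4 = 0, with roots I_D = 2.28 or 3.3 mA.
The root I_D = 3.3 mA gives V_GS = 0.0915 V ≤ V_t, so take I_D = 2.28 mA.
Then V_GS = 2.85 V and V_DS = V_DD − I_D(R_D+R_S) = 18 − 2.28×3.52 = 9.99 V.
Saturation requires V_DS ≥ V_GS − V_t = 1.25 V; 9.99 ≥ 1.25 ✓.

I_D ≈ 2.3 mA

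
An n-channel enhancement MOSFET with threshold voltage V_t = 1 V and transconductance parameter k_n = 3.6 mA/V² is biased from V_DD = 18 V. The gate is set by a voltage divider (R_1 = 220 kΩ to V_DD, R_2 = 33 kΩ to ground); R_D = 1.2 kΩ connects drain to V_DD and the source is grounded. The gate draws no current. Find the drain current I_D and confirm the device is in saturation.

V_G = V_DD·R_2/(R_1+R_2) = 18×33/253 = 2.35 V. With the source grounded, V_GS = V_G = 2.35 V.
Assume saturation: I_D = (k_n/2)(V_GS − V_t)² = (3.6/2)×(2.35 − 1)² = 1.8×1.35² = 3.27 mA.
V_DS = V_DD − I_D·R_D = 18 − 3.27×1.2 = 14.1 V.
Saturation requires V_DS ≥ V_GS − V_t = 1.35 V; 14.1 ≥ 1.35 ✓.

I_D ≈ 3.3 mA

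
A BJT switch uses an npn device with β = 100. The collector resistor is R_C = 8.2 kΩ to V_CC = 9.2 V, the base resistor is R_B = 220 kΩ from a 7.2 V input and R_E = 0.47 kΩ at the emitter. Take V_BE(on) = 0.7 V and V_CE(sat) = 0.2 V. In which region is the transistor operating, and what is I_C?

saturation; I_C ≈ 1 mA

Assume active: I_B = (7.2 − 0.7)/(220 + 101×0.47) = 0.0243 mA, I_C = β·I_B = 2.43 mA.
Then V_CE = 9.2 − 2.43×8.2 − 2.45×0.47 = -11.9 V < 0.2 V — the active assumption fails.
Re-solve with V_CE = 0.2 V. KCL at the emitter: V_E/R_E = (V_BB−0.7−V_E)/R_B + (V_CC−0.2−V_E)/R_C, giving V_E = 0.5 V.
I_C = (V_CC − 0.2 − V_E)/R_C = (9 − 0.5)/8.2 = 1.04 mA.
Check: I_B = (6.5 − 0.5)/220 = 0.0273 mA, and β·I_B = 2.73 mA > I_C, confirming saturation.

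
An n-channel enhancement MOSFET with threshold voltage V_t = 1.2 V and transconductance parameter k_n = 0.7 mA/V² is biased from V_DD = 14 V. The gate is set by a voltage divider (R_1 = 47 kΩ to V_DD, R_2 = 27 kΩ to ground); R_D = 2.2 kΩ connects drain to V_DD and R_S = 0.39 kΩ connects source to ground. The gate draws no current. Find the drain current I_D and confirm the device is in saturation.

V_G = V_DD·R_2/(R_1+R_2) = 14×27/74 = 5.11 V.
Assume saturation: I_D = (k_n/2)(V_GS − V_t)² with V_GS = V_G − I_D·R_S = 5.11 − 0.39·I_D.
Substituting gives 0.0532·I_D² − 2.07·I_D + 5.35 = 0, with roots I_D = 2.79 or 36 mA.
The root I_D = 36 mA gives V_GS = -8.95 V ≤ V_t, so take I_D = 2.79 mA.
Then V_GS = 4.02 V and V_DS = V_DD − I_D(R_D+R_S) = 14 − 2.79×2.59 = 6.78 V.
Saturation requires V_DS ≥ V_GS − V_t = 2.82 V; 6.78 ≥ 2.82 ✓.

I_D ≈ 2.8 mA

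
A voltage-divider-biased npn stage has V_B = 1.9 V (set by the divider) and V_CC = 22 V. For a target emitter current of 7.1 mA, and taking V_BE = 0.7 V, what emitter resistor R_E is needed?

R_E ≈ 0.17 kΩ

V_E = V_B − V_BE = 1.9 − 0.7 = 1.2 V.
R_E = V_E / I_E = 1.2 / 7.1 = 0.169 kΩ.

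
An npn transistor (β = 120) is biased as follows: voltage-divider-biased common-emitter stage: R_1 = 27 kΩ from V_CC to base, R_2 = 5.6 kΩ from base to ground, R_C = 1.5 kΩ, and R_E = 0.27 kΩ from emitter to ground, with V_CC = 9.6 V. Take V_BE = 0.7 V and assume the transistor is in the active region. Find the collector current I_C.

I_C ≈ 3.1 mA

Thevenize the base divider: V_Th = V_CC·R_2/(R_1+R_2) = 9.6×5.6/32.6 = 1.65 V, R_Th = R_1‖R_2 = 4.64 kΩ.
Base-emitter loop: V_Th = I_B·R_Th + V_BE + (β+1)I_B·R_E, so I_B = (1.65 − 0.7) / (4.64 + 121×0.27) = 0.0254 mA.
I_C = β·I_B = 120×0.0254 = 3.05 mA, and I_E = (β+1)I_B = 3.08 mA.
V_CE = V_CC − I_C·R_C − I_E·R_E = 9.6 − 3.05×1.5 − 3.08×0.27 = 4.19 V.
V_CE = 4.19 V > 0.2 V confirms active-region operation.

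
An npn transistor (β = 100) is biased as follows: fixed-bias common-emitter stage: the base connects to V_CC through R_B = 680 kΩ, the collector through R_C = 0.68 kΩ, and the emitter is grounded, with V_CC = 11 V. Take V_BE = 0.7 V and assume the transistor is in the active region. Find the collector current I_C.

Base loop: V_CC = I_B·R_B + V_BE, so I_B = (11 − 0.7)/680 kΩ = 0.0151 mA.
In the active region I_C = β·I_B = 100 × 0.0151 = 1.51 mA.
Collector loop: V_CE = V_CC − I_C·R_C = 11 − 1.51×0.68 = 9.97 V.
Since V_CE = 9.97 V > V_CE(sat) ≈ 0.2 V, the transistor is in the active region as assumed.

I_C ≈ 1.5 mA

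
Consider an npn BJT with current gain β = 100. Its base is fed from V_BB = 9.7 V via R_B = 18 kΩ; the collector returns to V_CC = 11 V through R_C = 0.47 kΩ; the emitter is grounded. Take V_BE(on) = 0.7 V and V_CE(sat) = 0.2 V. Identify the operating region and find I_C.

Assume active: I_B = (9.7 − 0.7)/18 = 0.5 mA, giving I_C = β·I_B = 50 mA.
But then V_CE = 11 − 50×0.47 = -12.5 V < V_CE(sat) = 0.2 V — impossible in the active region.
So the transistor is saturated. With V_CE = 0.2 V, I_C = (V_CC − 0.2)/R_C = 10.8/0.47 = 23 mA.
Check: β·I_B = 50 mA > I_C = 23 mA, confirming saturation.

saturation; I_C ≈ 23 mA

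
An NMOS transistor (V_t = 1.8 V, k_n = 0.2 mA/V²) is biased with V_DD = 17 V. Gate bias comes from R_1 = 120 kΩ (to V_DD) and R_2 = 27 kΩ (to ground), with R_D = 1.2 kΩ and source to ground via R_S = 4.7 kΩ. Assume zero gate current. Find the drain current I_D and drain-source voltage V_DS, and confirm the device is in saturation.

I_D ≈ 0.085 mA, V_DS ≈ 16 V

V_G = V_DD·R_2/(R_1+R_2) = 17×27/147 = 3.12 V.
Assume saturation: I_D = (k_n/2)(V_GS − V_t)² with V_GS = V_G − I_D·R_S = 3.12 − 4.7·I_D.
Substituting gives 2.21·I_D² − 2.24·I_D + 0.175 = 0, with roots I_D = 0.0851 or 0.93 mA.
The root I_D = 0.93 mA gives V_GS = -1.25 V ≤ V_t, so take I_D = 0.0851 mA.
Then V_GS = 2.72 V and V_DS = V_DD − I_D(R_D+R_S) = 17 − 0.0851×5.9 = 16.5 V.
Saturation requires V_DS ≥ V_GS − V_t = 0.922 V; 16.5 ≥ 0.922 ✓.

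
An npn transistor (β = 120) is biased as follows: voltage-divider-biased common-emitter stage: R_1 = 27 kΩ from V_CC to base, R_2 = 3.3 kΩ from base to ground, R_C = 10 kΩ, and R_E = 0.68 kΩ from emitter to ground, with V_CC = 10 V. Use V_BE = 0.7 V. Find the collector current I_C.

I_C ≈ 0.55 mA

Thevenize the base divider: V_Th = V_CC·R_2/(R_1+R_2) = 10×3.3/30.3 = 1.09 V, R_Th = R_1‖R_2 = 2.94 kΩ.
Base-emitter loop: V_Th = I_B·R_Th + V_BE + (β+1)I_B·R_E, so I_B = (1.09 − 0.7) / (2.94 + 121×0.68) = 0.00457 mA.
I_C = β·I_B = 120×0.00457 = 0.548 mA, and I_E = (β+1)I_B = 0.552 mA.
V_CE = V_CC − I_C·R_C − I_E·R_E = 10 − 0.548×10 − 0.552×0.68 = 4.15 V.
V_CE = 4.15 V > 0.2 V confirms active-region operation.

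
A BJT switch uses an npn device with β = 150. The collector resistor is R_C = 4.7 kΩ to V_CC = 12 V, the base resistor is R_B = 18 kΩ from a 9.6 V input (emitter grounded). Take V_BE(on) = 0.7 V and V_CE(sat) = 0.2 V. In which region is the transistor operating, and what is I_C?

Assume active: I_B = (9.6 − 0.7)/18 = 0.494 mA, giving I_C = β·I_B = 74.2 mA.
But then V_CE = 12 − 74.2×4.7 = -337 V < V_CE(sat) = 0.2 V — impossible in the active region.
So the transistor is saturated. With V_CE = 0.2 V, I_C = (V_CC − 0.2)/R_C = 11.8/4.7 = 2.51 mA.
Check: β·I_B = 74.2 mA > I_C = 2.51 mA, confirming saturation.

saturation; I_C ≈ 2.5 mA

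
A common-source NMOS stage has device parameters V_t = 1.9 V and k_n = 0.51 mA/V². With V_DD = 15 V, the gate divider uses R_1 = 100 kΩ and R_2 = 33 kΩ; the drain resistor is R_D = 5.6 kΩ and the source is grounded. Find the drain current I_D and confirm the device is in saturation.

I_D ≈ 0.85 mA

V_G = V_DD·R_2/(R_1+R_2) = 15×33/133 = 3.72 V. With the source grounded, V_GS = V_G = 3.72 V.
Assume saturation: I_D = (k_n/2)(V_GS − V_t)² = (0.51/2)×(3.72 − 1.9)² = 0.255×1.82² = 0.846 mA.
V_DS = V_DD − I_D·R_D = 15 − 0.846×5.6 = 10.3 V.
Saturation requires V_DS ≥ V_GS − V_t = 1.82 V; 10.3 ≥ 1.82 ✓.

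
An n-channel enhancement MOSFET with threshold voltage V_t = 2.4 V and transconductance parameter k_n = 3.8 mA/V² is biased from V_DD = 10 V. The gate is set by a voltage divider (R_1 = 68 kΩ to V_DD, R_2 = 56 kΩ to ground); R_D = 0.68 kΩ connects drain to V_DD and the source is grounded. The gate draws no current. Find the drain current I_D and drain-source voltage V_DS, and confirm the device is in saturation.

V_G = V_DD·R_2/(R_1+R_2) = 10×56/124 = 4.52 V. With the source grounded, V_GS = V_G = 4.52 V.
Assume saturation: I_D = (k_n/2)(V_GS − V_t)² = (3.8/2)×(4.52 − 2.4)² = 1.9×2.12² = 8.51 mA.
V_DS = V_DD − I_D·R_D = 10 − 8.51×0.68 = 4.21 V.
Saturation requires V_DS ≥ V_GS − V_t = 2.12 V; 4.21 ≥ 2.12 ✓.

I_D ≈ 8.5 mA, V_DS ≈ 4.2 V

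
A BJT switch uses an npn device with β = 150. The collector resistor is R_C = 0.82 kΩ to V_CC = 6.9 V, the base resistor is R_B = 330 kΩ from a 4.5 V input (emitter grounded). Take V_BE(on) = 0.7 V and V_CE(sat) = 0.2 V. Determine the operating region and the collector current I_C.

Assume active. Base-emitter loop: I_B = (V_BB − V_BE)/R_B = (4.5 − 0.7)/330 = 0.0115 mA.
I_C = β·I_B = 150×0.0115 = 1.73 mA.
V_CE = V_CC − I_C·R_C = 6.9 − 1.73×0.82 = 5.48 V > V_CE(sat), so the active-region assumption holds.

active; I_C ≈ 1.7 mA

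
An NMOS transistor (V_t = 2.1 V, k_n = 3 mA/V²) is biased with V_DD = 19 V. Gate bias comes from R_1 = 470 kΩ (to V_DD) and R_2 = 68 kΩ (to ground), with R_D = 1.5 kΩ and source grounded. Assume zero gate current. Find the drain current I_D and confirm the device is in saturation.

I_D ≈ 0.14 mA

V_G = V_DD·R_2/(R_1+R_2) = 19×68/538 = 2.4 V. With the source grounded, V_GS = V_G = 2.4 V.
Assume saturation: I_D = (k_n/2)(V_GS − V_t)² = (3/2)×(2.4 − 2.1)² = 1.5×0.301² = 0.136 mA.
V_DS = V_DD − I_D·R_D = 19 − 0.136×1.5 = 18.8 V.
Saturation requires V_DS ≥ V_GS − V_t = 0.301 V; 18.8 ≥ 0.301 ✓.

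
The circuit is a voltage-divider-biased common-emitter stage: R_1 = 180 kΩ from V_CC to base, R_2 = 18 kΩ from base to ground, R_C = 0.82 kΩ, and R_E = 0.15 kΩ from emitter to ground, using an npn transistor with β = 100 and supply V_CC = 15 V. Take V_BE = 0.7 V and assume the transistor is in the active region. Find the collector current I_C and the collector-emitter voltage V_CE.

I_C ≈ 2.1 mA, V_CE ≈ 13 V

Thevenize the base divider: V_Th = V_CC·R_2/(R_1+R_2) = 15×18/198 = 1.36 V, R_Th = R_1‖R_2 = 16.4 kΩ.
Base-emitter loop: V_Th = I_B·R_Th + V_BE + (β+1)I_B·R_E, so I_B = (1.36 − 0.7) / (16.4 + 101×0.15) = 0.0211 mA.
I_C = β·I_B = 100×0.0211 = 2.11 mA, and I_E = (β+1)I_B = 2.13 mA.
V_CE = V_CC − I_C·R_C − I_E·R_E = 15 − 2.11×0.82 − 2.13×0.15 = 13 V.
V_CE = 13 V > 0.2 V confirms active-region operation.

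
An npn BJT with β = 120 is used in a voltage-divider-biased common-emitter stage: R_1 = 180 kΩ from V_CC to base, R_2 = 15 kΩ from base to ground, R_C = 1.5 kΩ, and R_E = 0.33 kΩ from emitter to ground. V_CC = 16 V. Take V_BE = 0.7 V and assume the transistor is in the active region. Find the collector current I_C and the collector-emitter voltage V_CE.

Thevenize the base divider: V_Th = V_CC·R_2/(R_1+R_2) = 16×15/195 = 1.23 V, R_Th = R_1‖R_2 = 13.8 kΩ.
Base-emitter loop: V_Th = I_B·R_Th + V_BE + (β+1)I_B·R_E, so I_B = (1.23 − 0.7) / (13.8 + 121×0.33) = 0.00987 mA.
I_C = β·I_B = 120×0.00987 = 1.18 mA, and I_E = (β+1)I_B = 1.19 mA.
V_CE = V_CC − I_C·R_C − I_E·R_E = 16 − 1.18×1.5 − 1.19×0.33 = 13.8 V.
V_CE = 13.8 V > 0.2 V confirms active-region operation.

I_C ≈ 1.2 mA, V_CE ≈ 14 V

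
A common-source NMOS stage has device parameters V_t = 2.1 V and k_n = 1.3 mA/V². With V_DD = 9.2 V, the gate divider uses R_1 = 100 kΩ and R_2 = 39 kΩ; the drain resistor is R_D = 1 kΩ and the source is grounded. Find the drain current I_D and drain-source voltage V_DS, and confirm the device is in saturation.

V_G = V_DD·R_2/(R_1+R_2) = 9.2×39/139 = 2.58 V. With the source grounded, V_GS = V_G = 2.58 V.
Assume saturation: I_D = (k_n/2)(V_GS − V_t)² = (1.3/2)×(2.58 − 2.1)² = 0.65×0.481² = 0.151 mA.
V_DS = V_DD − I_D·R_D = 9.2 − 0.151×1 = 9.05 V.
Saturation requires V_DS ≥ V_GS − V_t = 0.481 V; 9.05 ≥ 0.481 ✓.

I_D ≈ 0.15 mA, V_DS ≈ 9 V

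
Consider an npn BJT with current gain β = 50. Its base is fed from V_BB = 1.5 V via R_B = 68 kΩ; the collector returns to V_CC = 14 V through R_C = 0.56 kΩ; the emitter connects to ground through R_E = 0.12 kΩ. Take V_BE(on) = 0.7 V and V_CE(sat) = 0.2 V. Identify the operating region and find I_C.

active; I_C ≈ 0.54 mA

Assume active. Base-emitter loop: I_B = (V_BB − V_BE)/(R_B + (β+1)R_E) = (1.5 − 0.7)/(68 + 51×0.12) = 0.0108 mA.
I_C = β·I_B = 50×0.0108 = 0.54 mA.
V_CE = V_CC − I_C·R_C − I_E·R_E = 14 − 0.54×0.56 − 0.55×0.12 = 13.6 V > V_CE(sat), so the active-region assumption holds.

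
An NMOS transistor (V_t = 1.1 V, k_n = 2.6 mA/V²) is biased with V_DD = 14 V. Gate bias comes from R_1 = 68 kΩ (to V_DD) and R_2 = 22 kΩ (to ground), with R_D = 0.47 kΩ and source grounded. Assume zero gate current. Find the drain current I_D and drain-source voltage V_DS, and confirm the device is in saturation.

I_D ≈ 7 mA, V_DS ≈ 11 V

V_G = V_DD·R_2/(R_1+R_2) = 14×22/90 = 3.42 V. With the source grounded, V_GS = V_G = 3.42 V.
Assume saturation: I_D = (k_n/2)(V_GS − V_t)² = (2.6/2)×(3.42 − 1.1)² = 1.3×2.32² = 7.01 mA.
V_DS = V_DD − I_D·R_D = 14 − 7.01×0.47 = 10.7 V.
Saturation requires V_DS ≥ V_GS − V_t = 2.32 V; 10.7 ≥ 2.32 ✓.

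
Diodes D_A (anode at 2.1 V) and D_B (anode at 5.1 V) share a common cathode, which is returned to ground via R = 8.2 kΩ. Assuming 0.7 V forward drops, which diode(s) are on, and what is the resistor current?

Only D_B conducts; I_R ≈ 0.54 mA

Assume both conduct. Then node N would need to be at both 2.1−0.7 = 1.4 V and 5.1−0.7 = 4.4 V, which is impossible.
Assume only D_B conducts: V_N = 5.1 − 0.7 = 4.4 V, so I_R = 4.4/8.2 = 0.537 mA.
Check D_A: its anode-to-cathode voltage is 2.1 − 4.4 = -2.3 V < 0.7 V, so it is off. The assumption is consistent.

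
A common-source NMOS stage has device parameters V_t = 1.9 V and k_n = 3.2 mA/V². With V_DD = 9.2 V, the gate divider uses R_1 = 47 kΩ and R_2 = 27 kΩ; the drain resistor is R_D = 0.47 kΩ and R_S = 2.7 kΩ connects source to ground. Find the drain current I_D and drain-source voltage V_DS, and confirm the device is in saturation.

I_D ≈ 0.36 mA, V_DS ≈ 8 V

V_G = V_DD·R_2/(R_1+R_2) = 9.2×27/74 = 3.36 V.
Assume saturation: I_D = (k_n/2)(V_GS − V_t)² with V_GS = V_G − I_D·R_S = 3.36 − 2.7·I_D.
Substituting gives 11.7·I_D² − 13.6·I_D + 3.4 = 0, with roots I_D = 0.363 or 0.802 mA.
The root I_D = 0.802 mA gives V_GS = 1.19 V ≤ V_t, so take I_D = 0.363 mA.
Then V_GS = 2.38 V and V_DS = V_DD − I_D(R_D+R_S) = 9.2 − 0.363×3.17 = 8.05 V.
Saturation requires V_DS ≥ V_GS − V_t = 0.476 V; 8.05 ≥ 0.476 ✓.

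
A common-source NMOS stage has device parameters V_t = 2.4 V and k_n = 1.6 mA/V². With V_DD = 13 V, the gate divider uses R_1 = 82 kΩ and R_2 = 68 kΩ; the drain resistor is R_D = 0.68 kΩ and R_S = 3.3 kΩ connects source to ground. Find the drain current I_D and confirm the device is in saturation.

I_D ≈ 0.76 mA

V_G = V_DD·R_2/(R_1+R_2) = 13×68/150 = 5.89 V.
Assume saturation: I_D = (k_n/2)(V_GS − V_t)² with V_GS = V_G − I_D·R_S = 5.89 − 3.3·I_D.
Substituting gives 8.71·I_D² − 19.4·I_D + 9.76 = 0, with roots I_D = 0.763 or 1.47 mA.
The root I_D = 1.47 mA gives V_GS = 1.04 V ≤ V_t, so take I_D = 0.763 mA.
Then V_GS = 3.38 V and V_DS = V_DD − I_D(R_D+R_S) = 13 − 0.763×3.98 = 9.96 V.
Saturation requires V_DS ≥ V_GS − V_t = 0.976 V; 9.96 ≥ 0.976 ✓.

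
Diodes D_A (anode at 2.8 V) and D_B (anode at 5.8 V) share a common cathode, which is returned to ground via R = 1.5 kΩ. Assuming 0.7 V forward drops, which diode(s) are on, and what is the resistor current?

Only D_B conducts; I_R ≈ 3.4 mA

Assume both conduct. Then node N would need to be at both 2.8−0.7 = 2.1 V and 5.8−0.7 = 5.1 V, which is impossible.
Assume only D_B conducts: V_N = 5.8 − 0.7 = 5.1 V, so I_R = 5.1/1.5 = 3.4 mA.
Check D_A: its anode-to-cathode voltage is 2.8 − 5.1 = -2.3 V < 0.7 V, so it is off. The assumption is consistent.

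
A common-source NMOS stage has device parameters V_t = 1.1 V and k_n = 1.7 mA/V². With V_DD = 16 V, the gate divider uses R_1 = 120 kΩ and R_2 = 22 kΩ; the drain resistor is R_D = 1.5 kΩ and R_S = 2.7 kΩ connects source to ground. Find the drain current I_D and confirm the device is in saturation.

V_G = V_DD·R_2/(R_1+R_2) = 16×22/142 = 2.48 V.
Assume saturation: I_D = (k_n/2)(V_GS − V_t)² with V_GS = V_G − I_D·R_S = 2.48 − 2.7·I_D.
Substituting gives 6.2·I_D² − 7.33·I_D + 1.62 = 0, with roots I_D = 0.293 or 0.89 mA.
The root I_D = 0.89 mA gives V_GS = 0.077 V ≤ V_t, so take I_D = 0.293 mA.
Then V_GS = 1.69 V and V_DS = V_DD − I_D(R_D+R_S) = 16 − 0.293×4.2 = 14.8 V.
Saturation requires V_DS ≥ V_GS − V_t = 0.587 V; 14.8 ≥ 0.587 ✓.

I_D ≈ 0.29 mA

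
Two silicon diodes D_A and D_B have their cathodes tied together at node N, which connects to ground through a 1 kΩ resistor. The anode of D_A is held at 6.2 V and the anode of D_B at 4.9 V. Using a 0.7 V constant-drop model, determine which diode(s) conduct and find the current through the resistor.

Assume both conduct. Then node N would need to be at both 6.2−0.7 = 5.5 V and 4.9−0.7 = 4.2 V, which is impossible.
Assume only D_A conducts: V_N = 6.2 − 0.7 = 5.5 V, so I_R = 5.5/1 = 5.5 mA.
Check D_B: its anode-to-cathode voltage is 4.9 − 5.5 = -0.6 V < 0.7 V, so it is off. The assumption is consistent.

Only D_A conducts; I_R ≈ 5.5 mA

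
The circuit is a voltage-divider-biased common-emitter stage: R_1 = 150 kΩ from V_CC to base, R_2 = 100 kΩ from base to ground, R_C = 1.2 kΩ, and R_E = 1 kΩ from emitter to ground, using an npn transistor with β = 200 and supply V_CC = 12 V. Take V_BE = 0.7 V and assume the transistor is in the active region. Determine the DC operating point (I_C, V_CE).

I_C ≈ 3.1 mA, V_CE ≈ 5.1 V

Thevenize the base divider: V_Th = V_CC·R_2/(R_1+R_2) = 12×100/250 = 4.8 V, R_Th = R_1‖R_2 = 60 kΩ.
Base-emitter loop: V_Th = I_B·R_Th + V_BE + (β+1)I_B·R_E, so I_B = (4.8 − 0.7) / (60 + 201×1) = 0.0157 mA.
I_C = β·I_B = 200×0.0157 = 3.14 mA, and I_E = (β+1)I_B = 3.16 mA.
V_CE = V_CC − I_C·R_C − I_E·R_E = 12 − 3.14×1.2 − 3.16×1 = 5.07 V.
V_CE = 5.07 V > 0.2 V confirms active-region operation.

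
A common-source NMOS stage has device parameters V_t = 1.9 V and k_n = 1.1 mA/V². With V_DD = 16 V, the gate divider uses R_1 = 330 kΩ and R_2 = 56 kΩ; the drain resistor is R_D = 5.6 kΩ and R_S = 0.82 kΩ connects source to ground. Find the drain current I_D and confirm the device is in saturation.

I_D ≈ 0.072 mA

V_G = V_DD·R_2/(R_1+R_2) = 16×56/386 = 2.32 V.
Assume saturation: I_D = (k_n/2)(V_GS − V_t)² with V_GS = V_G − I_D·R_S = 2.32 − 0.82·I_D.
Substituting gives 0.37·I_D² − 1.38·I_D + 0.0976 = 0, with roots I_D = 0.0721 or 3.66 mA.
The root I_D = 3.66 mA gives V_GS = -0.679 V ≤ V_t, so take I_D = 0.0721 mA.
Then V_GS = 2.26 V and V_DS = V_DD − I_D(R_D+R_S) = 16 − 0.0721×6.42 = 15.5 V.
Saturation requires V_DS ≥ V_GS − V_t = 0.362 V; 15.5 ≥ 0.362 ✓.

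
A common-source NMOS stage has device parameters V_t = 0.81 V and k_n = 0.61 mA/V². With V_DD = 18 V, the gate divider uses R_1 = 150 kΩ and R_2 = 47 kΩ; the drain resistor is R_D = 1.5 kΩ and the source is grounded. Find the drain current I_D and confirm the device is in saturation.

I_D ≈ 3.7 mA

V_G = V_DD·R_2/(R_1+R_2) = 18×47/197 = 4.29 V. With the source grounded, V_GS = V_G = 4.29 V.
Assume saturation: I_D = (k_n/2)(V_GS − V_t)² = (0.61/2)×(4.29 − 0.81)² = 0.305×3.48² = 3.7 mA.
V_DS = V_DD − I_D·R_D = 18 − 3.7×1.5 = 12.4 V.
Saturation requires V_DS ≥ V_GS − V_t = 3.48 V; 12.4 ≥ 3.48 ✓.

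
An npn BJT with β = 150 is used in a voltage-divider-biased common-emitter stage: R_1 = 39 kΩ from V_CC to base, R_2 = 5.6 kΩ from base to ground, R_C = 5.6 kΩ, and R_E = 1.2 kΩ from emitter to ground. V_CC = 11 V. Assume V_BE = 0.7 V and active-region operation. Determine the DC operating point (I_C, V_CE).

I_C ≈ 0.55 mA, V_CE ≈ 7.3 V

Thevenize the base divider: V_Th = V_CC·R_2/(R_1+R_2) = 11×5.6/44.6 = 1.38 V, R_Th = R_1‖R_2 = 4.9 kΩ.
Base-emitter loop: V_Th = I_B·R_Th + V_BE + (β+1)I_B·R_E, so I_B = (1.38 − 0.7) / (4.9 + 151×1.2) = 0.00366 mA.
I_C = β·I_B = 150×0.00366 = 0.549 mA, and I_E = (β+1)I_B = 0.553 mA.
V_CE = V_CC − I_C·R_C − I_E·R_E = 11 − 0.549×5.6 − 0.553×1.2 = 7.26 V.
V_CE = 7.26 V > 0.2 V confirms active-region operation.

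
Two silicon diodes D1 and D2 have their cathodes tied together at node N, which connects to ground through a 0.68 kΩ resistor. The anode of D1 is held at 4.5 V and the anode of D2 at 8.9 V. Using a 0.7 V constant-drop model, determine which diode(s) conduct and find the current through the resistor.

Only D2 conducts; I_R ≈ 12 mA

Assume both conduct. Then node N would need to be at both 4.5−0.7 = 3.8 V and 8.9−0.7 = 8.2 V, which is impossible.
Assume only D2 conducts: V_N = 8.9 − 0.7 = 8.2 V, so I_R = 8.2/0.68 = 12.1 mA.
Check D1: its anode-to-cathode voltage is 4.5 − 8.2 = -3.7 V < 0.7 V, so it is off. The assumption is consistent.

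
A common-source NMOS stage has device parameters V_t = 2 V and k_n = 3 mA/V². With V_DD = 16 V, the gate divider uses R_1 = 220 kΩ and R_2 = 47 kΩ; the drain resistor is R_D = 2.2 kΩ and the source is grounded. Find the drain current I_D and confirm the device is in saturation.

I_D ≈ 1 mA

V_G = V_DD·R_2/(R_1+R_2) = 16×47/267 = 2.82 V. With the source grounded, V_GS = V_G = 2.82 V.
Assume saturation: I_D = (k_n/2)(V_GS − V_t)² = (3/2)×(2.82 − 2)² = 1.5×0.816² = 1 mA.
V_DS = V_DD − I_D·R_D = 16 − 1×2.2 = 13.8 V.
Saturation requires V_DS ≥ V_GS − V_t = 0.816 V; 13.8 ≥ 0.816 ✓.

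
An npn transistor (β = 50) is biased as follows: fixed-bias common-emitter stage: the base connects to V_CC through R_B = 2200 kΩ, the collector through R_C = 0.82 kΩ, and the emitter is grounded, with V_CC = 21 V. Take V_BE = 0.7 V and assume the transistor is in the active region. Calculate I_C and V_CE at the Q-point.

I_C ≈ 0.46 mA, V_CE ≈ 21 V

Base loop: V_CC = I_B·R_B + V_BE, so I_B = (21 − 0.7)/2200 kΩ = 0.00923 mA.
In the active region I_C = β·I_B = 50 × 0.00923 = 0.461 mA.
Collector loop: V_CE = V_CC − I_C·R_C = 21 − 0.461×0.82 = 20.6 V.
Since V_CE = 20.6 V > V_CE(sat) ≈ 0.2 V, the transistor is in the active region as assumed.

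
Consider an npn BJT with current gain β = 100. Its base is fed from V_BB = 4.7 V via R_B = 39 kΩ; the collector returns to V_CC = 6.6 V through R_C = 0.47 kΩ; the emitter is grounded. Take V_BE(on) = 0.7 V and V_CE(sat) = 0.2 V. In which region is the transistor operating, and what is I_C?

active; I_C ≈ 10 mA

Assume active. Base-emitter loop: I_B = (V_BB − V_BE)/R_B = (4.7 − 0.7)/39 = 0.103 mA.
I_C = β·I_B = 100×0.103 = 10.3 mA.
V_CE = V_CC − I_C·R_C = 6.6 − 10.3×0.47 = 1.78 V > V_CE(sat), so the active-region assumption holds.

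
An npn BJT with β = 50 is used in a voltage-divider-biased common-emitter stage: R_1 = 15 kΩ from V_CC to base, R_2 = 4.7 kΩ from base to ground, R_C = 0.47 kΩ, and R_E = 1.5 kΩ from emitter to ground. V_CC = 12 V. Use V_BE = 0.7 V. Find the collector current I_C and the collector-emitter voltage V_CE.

Thevenize the base divider: V_Th = V_CC·R_2/(R_1+R_2) = 12×4.7/19.7 = 2.86 V, R_Th = R_1‖R_2 = 3.58 kΩ.
Base-emitter loop: V_Th = I_B·R_Th + V_BE + (β+1)I_B·R_E, so I_B = (2.86 − 0.7) / (3.58 + 51×1.5) = 0.027 mA.
I_C = β·I_B = 50×0.027 = 1.35 mA, and I_E = (β+1)I_B = 1.38 mA.
V_CE = V_CC − I_C·R_C − I_E·R_E = 12 − 1.35×0.47 − 1.38×1.5 = 9.3 V.
V_CE = 9.3 V > 0.2 V confirms active-region operation.

I_C ≈ 1.4 mA, V_CE ≈ 9.3 V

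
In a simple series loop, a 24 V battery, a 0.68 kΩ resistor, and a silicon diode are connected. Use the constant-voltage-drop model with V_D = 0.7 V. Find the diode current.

KVL around the loop: 24 = V_D + I·R = 0.7 + I × 0.68 kΩ.
So I = (24 − 0.7) / 0.68 kΩ = 23.3 / 0.68 = 34.3 mA.

I ≈ 34 mA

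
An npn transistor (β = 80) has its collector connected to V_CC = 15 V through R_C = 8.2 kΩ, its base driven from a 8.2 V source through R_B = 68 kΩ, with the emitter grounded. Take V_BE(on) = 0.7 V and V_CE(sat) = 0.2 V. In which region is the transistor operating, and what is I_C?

saturation; I_C ≈ 1.8 mA

Assume active: I_B = (8.2 − 0.7)/68 = 0.11 mA, giving I_C = β·I_B = 8.82 mA.
But then V_CE = 15 − 8.82×8.2 = -57.4 V < V_CE(sat) = 0.2 V — impossible in the active region.
So the transistor is saturated. With V_CE = 0.2 V, I_C = (V_CC − 0.2)/R_C = 14.8/8.2 = 1.8 mA.
Check: β·I_B = 8.82 mA > I_C = 1.8 mA, confirming saturation.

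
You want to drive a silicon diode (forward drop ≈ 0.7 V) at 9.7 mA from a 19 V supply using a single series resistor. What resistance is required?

R ≈ 1.9 kΩ

The resistor drops V_S − V_D = 19 − 0.7 = 18.3 V at 9.7 mA.
R = 18.3 V / 9.7 mA = 1.89 kΩ.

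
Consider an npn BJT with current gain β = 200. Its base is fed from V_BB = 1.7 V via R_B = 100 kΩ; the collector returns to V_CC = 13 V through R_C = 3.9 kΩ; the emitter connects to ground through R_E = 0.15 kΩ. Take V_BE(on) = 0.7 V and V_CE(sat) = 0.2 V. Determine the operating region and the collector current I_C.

Assume active. Base-emitter loop: I_B = (V_BB − V_BE)/(R_B + (β+1)R_E) = (1.7 − 0.7)/(100 + 201×0.15) = 0.00768 mA.
I_C = β·I_B = 200×0.00768 = 1.54 mA.
V_CE = V_CC − I_C·R_C − I_E·R_E = 13 − 1.54×3.9 − 1.54×0.15 = 6.78 V > V_CE(sat), so the active-region assumption holds.

active; I_C ≈ 1.5 mA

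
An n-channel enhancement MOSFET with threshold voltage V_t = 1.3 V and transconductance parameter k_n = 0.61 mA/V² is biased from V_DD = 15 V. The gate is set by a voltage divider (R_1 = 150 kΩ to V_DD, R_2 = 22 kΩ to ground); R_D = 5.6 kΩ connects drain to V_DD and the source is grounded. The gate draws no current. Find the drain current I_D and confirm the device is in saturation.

I_D ≈ 0.12 mA

V_G = V_DD·R_2/(R_1+R_2) = 15×22/172 = 1.92 V. With the source grounded, V_GS = V_G = 1.92 V.
Assume saturation: I_D = (k_n/2)(V_GS − V_t)² = (0.61/2)×(1.92 − 1.3)² = 0.305×0.619² = 0.117 mA.
V_DS = V_DD − I_D·R_D = 15 − 0.117×5.6 = 14.3 V.
Saturation requires V_DS ≥ V_GS − V_t = 0.619 V; 14.3 ≥ 0.619 ✓.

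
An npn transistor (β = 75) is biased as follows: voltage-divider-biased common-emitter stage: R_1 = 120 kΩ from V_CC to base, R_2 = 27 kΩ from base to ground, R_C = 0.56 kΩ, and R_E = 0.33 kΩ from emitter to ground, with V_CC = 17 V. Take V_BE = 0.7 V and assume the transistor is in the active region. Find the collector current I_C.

I_C ≈ 3.9 mA

Thevenize the base divider: V_Th = V_CC·R_2/(R_1+R_2) = 17×27/147 = 3.12 V, R_Th = R_1‖R_2 = 22 kΩ.
Base-emitter loop: V_Th = I_B·R_Th + V_BE + (β+1)I_B·R_E, so I_B = (3.12 − 0.7) / (22 + 76×0.33) = 0.0514 mA.
I_C = β·I_B = 75×0.0514 = 3.86 mA, and I_E = (β+1)I_B = 3.91 mA.
V_CE = V_CC − I_C·R_C − I_E·R_E = 17 − 3.86×0.56 − 3.91×0.33 = 13.6 V.
V_CE = 13.6 V > 0.2 V confirms active-region operation.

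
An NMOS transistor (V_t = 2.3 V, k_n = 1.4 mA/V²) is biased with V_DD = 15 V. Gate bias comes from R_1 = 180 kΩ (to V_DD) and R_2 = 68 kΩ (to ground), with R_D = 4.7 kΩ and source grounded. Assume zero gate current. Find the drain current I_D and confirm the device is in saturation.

I_D ≈ 2.3 mA

V_G = V_DD·R_2/(R_1+R_2) = 15×68/248 = 4.11 V. With the source grounded, V_GS = V_G = 4.11 V.
Assume saturation: I_D = (k_n/2)(V_GS − V_t)² = (1.4/2)×(4.11 − 2.3)² = 0.7×1.81² = 2.3 mA.
V_DS = V_DD − I_D·R_D = 15 − 2.3×4.7 = 4.19 V.
Saturation requires V_DS ≥ V_GS − V_t = 1.81 V; 4.19 ≥ 1.81 ✓.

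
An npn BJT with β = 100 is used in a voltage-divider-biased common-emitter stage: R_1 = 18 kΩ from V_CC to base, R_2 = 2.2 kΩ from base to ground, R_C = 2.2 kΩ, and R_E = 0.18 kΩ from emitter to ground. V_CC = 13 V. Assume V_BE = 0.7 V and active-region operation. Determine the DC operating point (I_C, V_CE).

I_C ≈ 3.6 mA, V_CE ≈ 4.5 V

Thevenize the base divider: V_Th = V_CC·R_2/(R_1+R_2) = 13×2.2/20.2 = 1.42 V, R_Th = R_1‖R_2 = 1.96 kΩ.
Base-emitter loop: V_Th = I_B·R_Th + V_BE + (β+1)I_B·R_E, so I_B = (1.42 − 0.7) / (1.96 + 101×0.18) = 0.0355 mA.
I_C = β·I_B = 100×0.0355 = 3.55 mA, and I_E = (β+1)I_B = 3.59 mA.
V_CE = V_CC − I_C·R_C − I_E·R_E = 13 − 3.55×2.2 − 3.59×0.18 = 4.53 V.
V_CE = 4.53 V > 0.2 V confirms active-region operation.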